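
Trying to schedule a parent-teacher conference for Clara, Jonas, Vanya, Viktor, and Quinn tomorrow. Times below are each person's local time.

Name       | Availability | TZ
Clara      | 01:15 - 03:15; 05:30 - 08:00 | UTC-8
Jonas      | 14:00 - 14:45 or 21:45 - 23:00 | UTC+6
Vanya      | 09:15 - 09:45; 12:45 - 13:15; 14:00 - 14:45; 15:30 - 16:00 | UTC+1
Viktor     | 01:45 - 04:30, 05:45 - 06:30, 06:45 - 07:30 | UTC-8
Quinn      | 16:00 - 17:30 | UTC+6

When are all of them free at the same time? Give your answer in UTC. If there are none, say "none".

none

Clara in UTC: 09:15-11:15, 13:30-16:00 (add 8h to convert from UTC-8).
Jonas in UTC: 08:00-08:45, 15:45-17:00 (subtract 6h to convert from UTC+6).
Vanya in UTC: 08:15-08:45, 11:45-12:15, 13:00-13:45, 14:30-15:00 (subtract 1h to convert from UTC+1).
Viktor in UTC: 09:45-12:30, 13:45-14:30, 14:45-15:30 (add 8h to convert from UTC-8).
Quinn in UTC: 10:00-11:30 (subtract 6h to convert from UTC+6).
Clara ∩ Jonas: 15:45-16:00.
Clara ∩ Jonas ∩ Vanya: ∅.
Clara ∩ Jonas ∩ Vanya ∩ Viktor: ∅.
Clara ∩ Jonas ∩ Vanya ∩ Viktor ∩ Quinn: ∅.
There is no time when everyone is free.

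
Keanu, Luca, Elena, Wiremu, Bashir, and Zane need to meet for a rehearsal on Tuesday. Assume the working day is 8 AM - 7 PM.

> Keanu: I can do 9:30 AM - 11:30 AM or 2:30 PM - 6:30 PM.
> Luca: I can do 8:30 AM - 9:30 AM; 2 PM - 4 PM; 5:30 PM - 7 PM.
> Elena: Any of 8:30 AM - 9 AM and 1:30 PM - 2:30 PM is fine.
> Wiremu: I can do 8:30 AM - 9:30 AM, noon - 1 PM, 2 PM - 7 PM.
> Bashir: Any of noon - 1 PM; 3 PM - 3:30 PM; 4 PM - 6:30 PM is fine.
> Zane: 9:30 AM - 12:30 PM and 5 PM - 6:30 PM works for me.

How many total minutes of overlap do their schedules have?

0

Keanu ∩ Luca: 14:30-16:00, 17:30-18:30.
Keanu ∩ Luca ∩ Elena: ∅.
Keanu ∩ Luca ∩ Elena ∩ Wiremu: ∅.
Keanu ∩ Luca ∩ Elena ∩ Wiremu ∩ Bashir: ∅.
Keanu ∩ Luca ∩ Elena ∩ Wiremu ∩ Bashir ∩ Zane: ∅.
There is no time when everyone is free.
There is no common window, so the total is 0 minutes.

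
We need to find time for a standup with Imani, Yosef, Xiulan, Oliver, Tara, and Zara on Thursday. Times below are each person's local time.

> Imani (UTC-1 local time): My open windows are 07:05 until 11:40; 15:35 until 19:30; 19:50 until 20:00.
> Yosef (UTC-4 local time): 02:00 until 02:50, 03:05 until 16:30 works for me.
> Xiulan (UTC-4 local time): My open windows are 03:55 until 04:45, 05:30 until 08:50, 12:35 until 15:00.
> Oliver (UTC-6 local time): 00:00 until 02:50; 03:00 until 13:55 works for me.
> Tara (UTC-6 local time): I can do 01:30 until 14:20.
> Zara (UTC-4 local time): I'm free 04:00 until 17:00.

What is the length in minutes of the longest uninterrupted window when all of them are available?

Imani in UTC: 08:05-12:40, 16:35-20:30, 20:50-21:00 (add 1h to convert from UTC-1).
Yosef in UTC: 06:00-06:50, 07:05-20:30 (add 4h to convert from UTC-4).
Xiulan in UTC: 07:55-08:45, 09:30-12:50, 16:35-19:00 (add 4h to convert from UTC-4).
Oliver in UTC: 06:00-08:50, 09:00-19:55 (add 6h to convert from UTC-6).
Tara in UTC: 07:30-20:20 (add 6h to convert from UTC-6).
Zara in UTC: 08:00-21:00 (add 4h to convert from UTC-4).
Imani ∩ Yosef: 08:05-12:40, 16:35-20:30.
Imani ∩ Yosef ∩ Xiulan: 08:05-08:45, 09:30-12:40, 16:35-19:00.
Imani ∩ Yosef ∩ Xiulan ∩ Oliver: 08:05-08:45, 09:30-12:40, 16:35-19:00.
Imani ∩ Yosef ∩ Xiulan ∩ Oliver ∩ Tara: 08:05-08:45, 09:30-12:40, 16:35-19:00.
Imani ∩ Yosef ∩ Xiulan ∩ Oliver ∩ Tara ∩ Zara: 08:05-08:45, 09:30-12:40, 16:35-19:00.
The longest is 09:30-12:40 at 190 minutes.

190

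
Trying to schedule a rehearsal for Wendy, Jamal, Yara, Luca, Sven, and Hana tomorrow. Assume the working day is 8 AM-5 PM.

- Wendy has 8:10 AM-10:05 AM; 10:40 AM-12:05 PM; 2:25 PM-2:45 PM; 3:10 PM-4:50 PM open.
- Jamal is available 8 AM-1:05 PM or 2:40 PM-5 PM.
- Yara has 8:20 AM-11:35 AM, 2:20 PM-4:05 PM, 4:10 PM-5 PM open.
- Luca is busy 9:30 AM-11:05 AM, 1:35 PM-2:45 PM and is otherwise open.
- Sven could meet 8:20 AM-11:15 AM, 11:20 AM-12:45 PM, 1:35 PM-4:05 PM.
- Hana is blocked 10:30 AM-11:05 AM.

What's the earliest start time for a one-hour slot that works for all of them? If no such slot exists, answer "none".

Wendy free: 08:10-10:05, 10:40-12:05, 14:25-14:45, 15:10-16:50.
Jamal free: 08:00-13:05, 14:40-17:00.
Yara free: 08:20-11:35, 14:20-16:05, 16:10-17:00.
Luca free: 08:00-09:30, 11:05-13:35, 14:45-17:00 (invert busy blocks within the working day).
Sven free: 08:20-11:15, 11:20-12:45, 13:35-16:05.
Hana free: 08:00-10:30, 11:05-17:00 (invert busy blocks within the working day).
Wendy ∩ Jamal: 08:10-10:05, 10:40-12:05, 14:40-14:45, 15:10-16:50.
Wendy ∩ Jamal ∩ Yara: 08:20-10:05, 10:40-11:35, 14:40-14:45, 15:10-16:05, 16:10-16:50.
Wendy ∩ Jamal ∩ Yara ∩ Luca: 08:20-09:30, 11:05-11:35, 15:10-16:05, 16:10-16:50.
Wendy ∩ Jamal ∩ Yara ∩ Luca ∩ Sven: 08:20-09:30, 11:05-11:15, 11:20-11:35, 15:10-16:05.
Wendy ∩ Jamal ∩ Yara ∩ Luca ∩ Sven ∩ Hana: 08:20-09:30, 11:05-11:15, 11:20-11:35, 15:10-16:05.
The first common window of at least 60 minutes is 08:20-09:30, so the earliest start is 08:20.

08:20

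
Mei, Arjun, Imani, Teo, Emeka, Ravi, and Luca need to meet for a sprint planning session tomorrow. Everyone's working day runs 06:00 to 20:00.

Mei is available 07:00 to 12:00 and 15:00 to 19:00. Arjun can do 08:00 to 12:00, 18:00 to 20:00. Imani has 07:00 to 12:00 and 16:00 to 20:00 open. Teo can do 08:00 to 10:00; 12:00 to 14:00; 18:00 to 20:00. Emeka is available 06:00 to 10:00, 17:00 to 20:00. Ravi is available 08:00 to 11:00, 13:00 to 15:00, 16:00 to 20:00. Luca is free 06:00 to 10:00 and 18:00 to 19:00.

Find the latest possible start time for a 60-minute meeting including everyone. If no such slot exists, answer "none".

Mei ∩ Arjun: 08:00-12:00, 18:00-19:00.
Mei ∩ Arjun ∩ Imani: 08:00-12:00, 18:00-19:00.
Mei ∩ Arjun ∩ Imani ∩ Teo: 08:00-10:00, 18:00-19:00.
Mei ∩ Arjun ∩ Imani ∩ Teo ∩ Emeka: 08:00-10:00, 18:00-19:00.
Mei ∩ Arjun ∩ Imani ∩ Teo ∩ Emeka ∩ Ravi: 08:00-10:00, 18:00-19:00.
Mei ∩ Arjun ∩ Imani ∩ Teo ∩ Emeka ∩ Ravi ∩ Luca: 08:00-10:00, 18:00-19:00.
So the common availability across everyone is 08:00-10:00, 18:00-19:00.
The last common window of at least 60 minutes is 18:00-19:00; a 60-minute meeting can start as late as 18:00 and still end by 19:00.

18:00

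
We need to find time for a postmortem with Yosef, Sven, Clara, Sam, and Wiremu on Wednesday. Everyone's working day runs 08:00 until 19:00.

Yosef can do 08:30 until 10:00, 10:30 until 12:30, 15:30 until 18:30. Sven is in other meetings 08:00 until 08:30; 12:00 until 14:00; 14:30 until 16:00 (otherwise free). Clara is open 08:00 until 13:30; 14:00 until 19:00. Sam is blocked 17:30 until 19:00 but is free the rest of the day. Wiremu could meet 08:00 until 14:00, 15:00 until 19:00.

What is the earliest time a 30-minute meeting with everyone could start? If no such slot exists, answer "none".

08:30

Yosef free: 08:30-10:00, 10:30-12:30, 15:30-18:30.
Sven free: 08:30-12:00, 14:00-14:30, 16:00-19:00 (invert busy blocks within the working day).
Clara free: 08:00-13:30, 14:00-19:00.
Sam free: 08:00-17:30 (invert busy blocks within the working day).
Wiremu free: 08:00-14:00, 15:00-19:00.
Yosef ∩ Sven: 08:30-10:00, 10:30-12:00, 16:00-18:30.
Yosef ∩ Sven ∩ Clara: 08:30-10:00, 10:30-12:00, 16:00-18:30.
Yosef ∩ Sven ∩ Clara ∩ Sam: 08:30-10:00, 10:30-12:00, 16:00-17:30.
Yosef ∩ Sven ∩ Clara ∩ Sam ∩ Wiremu: 08:30-10:00, 10:30-12:00, 16:00-17:30.
The first common window of at least 30 minutes is 08:30-10:00, so the earliest start is 08:30.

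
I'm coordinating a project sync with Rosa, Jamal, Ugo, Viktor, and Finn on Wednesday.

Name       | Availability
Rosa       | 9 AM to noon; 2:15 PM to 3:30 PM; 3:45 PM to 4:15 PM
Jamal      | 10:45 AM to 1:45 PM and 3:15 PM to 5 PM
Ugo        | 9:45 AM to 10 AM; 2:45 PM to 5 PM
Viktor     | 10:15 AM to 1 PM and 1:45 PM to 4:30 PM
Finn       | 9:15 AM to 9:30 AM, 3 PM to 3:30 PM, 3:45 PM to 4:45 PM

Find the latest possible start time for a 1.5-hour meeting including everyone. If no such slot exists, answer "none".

Rosa ∩ Jamal: 10:45-12:00, 15:15-15:30, 15:45-16:15.
Rosa ∩ Jamal ∩ Ugo: 15:15-15:30, 15:45-16:15.
Rosa ∩ Jamal ∩ Ugo ∩ Viktor: 15:15-15:30, 15:45-16:15.
Rosa ∩ Jamal ∩ Ugo ∩ Viktor ∩ Finn: 15:15-15:30, 15:45-16:15.
No common window is at least 90 minutes long.

none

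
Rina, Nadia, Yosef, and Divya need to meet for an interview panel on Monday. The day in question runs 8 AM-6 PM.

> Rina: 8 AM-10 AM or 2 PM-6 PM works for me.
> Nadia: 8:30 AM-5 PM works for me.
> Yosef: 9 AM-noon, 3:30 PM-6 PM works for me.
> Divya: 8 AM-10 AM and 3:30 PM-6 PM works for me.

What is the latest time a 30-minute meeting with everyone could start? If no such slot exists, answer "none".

16:30

Rina ∩ Nadia: 08:30-10:00, 14:00-17:00.
Rina ∩ Nadia ∩ Yosef: 09:00-10:00, 15:30-17:00.
Rina ∩ Nadia ∩ Yosef ∩ Divya: 09:00-10:00, 15:30-17:00.
The last common window of at least 30 minutes is 15:30-17:00; a 30-minute meeting can start as late as 16:30 and still end by 17:00.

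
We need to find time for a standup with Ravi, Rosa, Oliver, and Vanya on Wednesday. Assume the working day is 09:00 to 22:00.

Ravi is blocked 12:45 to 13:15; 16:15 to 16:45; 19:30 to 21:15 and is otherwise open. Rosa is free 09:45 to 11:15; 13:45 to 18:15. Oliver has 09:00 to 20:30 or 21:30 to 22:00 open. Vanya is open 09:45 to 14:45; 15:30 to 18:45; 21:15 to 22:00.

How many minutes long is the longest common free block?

90

Ravi free: 09:00-12:45, 13:15-16:15, 16:45-19:30, 21:15-22:00 (invert busy blocks within the working day).
Rosa free: 09:45-11:15, 13:45-18:15.
Oliver free: 09:00-20:30, 21:30-22:00.
Vanya free: 09:45-14:45, 15:30-18:45, 21:15-22:00.
Ravi ∩ Rosa: 09:45-11:15, 13:45-16:15, 16:45-18:15.
Ravi ∩ Rosa ∩ Oliver: 09:45-11:15, 13:45-16:15, 16:45-18:15.
Ravi ∩ Rosa ∩ Oliver ∩ Vanya: 09:45-11:15, 13:45-14:45, 15:30-16:15, 16:45-18:15.
Those are the intersection windows.
The longest is 09:45-11:15 at 90 minutes.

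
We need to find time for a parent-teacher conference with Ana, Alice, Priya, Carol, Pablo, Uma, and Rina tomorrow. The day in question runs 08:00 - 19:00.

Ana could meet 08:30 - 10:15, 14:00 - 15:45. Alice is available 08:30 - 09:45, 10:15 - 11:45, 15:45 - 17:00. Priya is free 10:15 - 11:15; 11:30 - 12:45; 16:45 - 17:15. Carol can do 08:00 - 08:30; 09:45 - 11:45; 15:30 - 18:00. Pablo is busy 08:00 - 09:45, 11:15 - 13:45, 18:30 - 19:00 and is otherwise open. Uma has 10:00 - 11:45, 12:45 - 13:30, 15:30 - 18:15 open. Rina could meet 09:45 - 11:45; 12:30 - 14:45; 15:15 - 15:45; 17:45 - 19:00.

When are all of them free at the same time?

none

Ana free: 08:30-10:15, 14:00-15:45.
Alice free: 08:30-09:45, 10:15-11:45, 15:45-17:00.
Priya free: 10:15-11:15, 11:30-12:45, 16:45-17:15.
Carol free: 08:00-08:30, 09:45-11:45, 15:30-18:00.
Pablo free: 09:45-11:15, 13:45-18:30 (invert busy blocks within the working day).
Uma free: 10:00-11:45, 12:45-13:30, 15:30-18:15.
Rina free: 09:45-11:45, 12:30-14:45, 15:15-15:45, 17:45-19:00.
Ana ∩ Alice: 08:30-09:45.
Ana ∩ Alice ∩ Priya: ∅.
Ana ∩ Alice ∩ Priya ∩ Carol: ∅.
Ana ∩ Alice ∩ Priya ∩ Carol ∩ Pablo: ∅.
Ana ∩ Alice ∩ Priya ∩ Carol ∩ Pablo ∩ Uma: ∅.
Ana ∩ Alice ∩ Priya ∩ Carol ∩ Pablo ∩ Uma ∩ Rina: ∅.
There is no time when everyone is free.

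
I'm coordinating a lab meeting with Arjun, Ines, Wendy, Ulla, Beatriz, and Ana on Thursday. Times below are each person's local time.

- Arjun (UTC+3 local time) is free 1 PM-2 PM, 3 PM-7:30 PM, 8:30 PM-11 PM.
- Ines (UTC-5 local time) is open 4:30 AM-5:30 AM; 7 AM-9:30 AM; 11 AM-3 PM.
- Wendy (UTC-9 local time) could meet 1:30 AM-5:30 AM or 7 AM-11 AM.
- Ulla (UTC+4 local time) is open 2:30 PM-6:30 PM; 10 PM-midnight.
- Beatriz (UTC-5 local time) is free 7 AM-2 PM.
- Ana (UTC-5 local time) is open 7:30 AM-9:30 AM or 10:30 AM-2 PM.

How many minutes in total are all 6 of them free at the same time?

Arjun in UTC: 10:00-11:00, 12:00-16:30, 17:30-20:00 (subtract 3h to convert from UTC+3).
Ines in UTC: 09:30-10:30, 12:00-14:30, 16:00-20:00 (add 5h to convert from UTC-5).
Wendy in UTC: 10:30-14:30, 16:00-20:00 (add 9h to convert from UTC-9).
Ulla in UTC: 10:30-14:30, 18:00-20:00 (subtract 4h to convert from UTC+4).
Beatriz in UTC: 12:00-19:00 (add 5h to convert from UTC-5).
Ana in UTC: 12:30-14:30, 15:30-19:00 (add 5h to convert from UTC-5).
Arjun ∩ Ines: 10:00-10:30, 12:00-14:30, 16:00-16:30, 17:30-20:00.
Arjun ∩ Ines ∩ Wendy: 12:00-14:30, 16:00-16:30, 17:30-20:00.
Arjun ∩ Ines ∩ Wendy ∩ Ulla: 12:00-14:30, 18:00-20:00.
Arjun ∩ Ines ∩ Wendy ∩ Ulla ∩ Beatriz: 12:00-14:30, 18:00-19:00.
Arjun ∩ Ines ∩ Wendy ∩ Ulla ∩ Beatriz ∩ Ana: 12:30-14:30, 18:00-19:00.
Summing the common windows: 120 + 60 = 180 minutes.

180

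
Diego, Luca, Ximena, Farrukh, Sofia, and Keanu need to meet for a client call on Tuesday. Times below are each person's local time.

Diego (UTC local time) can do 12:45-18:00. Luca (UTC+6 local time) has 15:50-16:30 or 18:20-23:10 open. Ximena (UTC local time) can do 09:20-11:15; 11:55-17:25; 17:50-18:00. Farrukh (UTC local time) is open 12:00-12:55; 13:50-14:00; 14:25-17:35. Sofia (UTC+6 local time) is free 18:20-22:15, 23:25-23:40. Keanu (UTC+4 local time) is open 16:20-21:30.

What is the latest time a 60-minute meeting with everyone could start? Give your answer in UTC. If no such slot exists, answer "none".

15:15

Diego in UTC: 12:45-18:00.
Luca in UTC: 09:50-10:30, 12:20-17:10 (subtract 6h to convert from UTC+6).
Ximena in UTC: 09:20-11:15, 11:55-17:25, 17:50-18:00.
Farrukh in UTC: 12:00-12:55, 13:50-14:00, 14:25-17:35.
Sofia in UTC: 12:20-16:15, 17:25-17:40 (subtract 6h to convert from UTC+6).
Keanu in UTC: 12:20-17:30 (subtract 4h to convert from UTC+4).
Diego ∩ Luca: 12:45-17:10.
Diego ∩ Luca ∩ Ximena: 12:45-17:10.
Diego ∩ Luca ∩ Ximena ∩ Farrukh: 12:45-12:55, 13:50-14:00, 14:25-17:10.
Diego ∩ Luca ∩ Ximena ∩ Farrukh ∩ Sofia: 12:45-12:55, 13:50-14:00, 14:25-16:15.
Diego ∩ Luca ∩ Ximena ∩ Farrukh ∩ Sofia ∩ Keanu: 12:45-12:55, 13:50-14:00, 14:25-16:15.
So the common availability across everyone is 12:45-12:55, 13:50-14:00, 14:25-16:15.
The last common window of at least 60 minutes is 14:25-16:15; a 60-minute meeting can start as late as 15:15 and still end by 16:15.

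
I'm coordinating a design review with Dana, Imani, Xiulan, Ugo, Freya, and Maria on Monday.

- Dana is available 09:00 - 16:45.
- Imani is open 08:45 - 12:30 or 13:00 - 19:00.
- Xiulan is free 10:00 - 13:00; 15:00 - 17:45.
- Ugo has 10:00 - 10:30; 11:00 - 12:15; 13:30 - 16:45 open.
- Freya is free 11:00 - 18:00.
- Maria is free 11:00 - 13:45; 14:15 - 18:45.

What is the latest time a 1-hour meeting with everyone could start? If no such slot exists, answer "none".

15:45

Dana ∩ Imani: 09:00-12:30, 13:00-16:45.
Dana ∩ Imani ∩ Xiulan: 10:00-12:30, 15:00-16:45.
Dana ∩ Imani ∩ Xiulan ∩ Ugo: 10:00-10:30, 11:00-12:15, 15:00-16:45.
Dana ∩ Imani ∩ Xiulan ∩ Ugo ∩ Freya: 11:00-12:15, 15:00-16:45.
Dana ∩ Imani ∩ Xiulan ∩ Ugo ∩ Freya ∩ Maria: 11:00-12:15, 15:00-16:45.
The last common window of at least 60 minutes is 15:00-16:45; a 60-minute meeting can start as late as 15:45 and still end by 16:45.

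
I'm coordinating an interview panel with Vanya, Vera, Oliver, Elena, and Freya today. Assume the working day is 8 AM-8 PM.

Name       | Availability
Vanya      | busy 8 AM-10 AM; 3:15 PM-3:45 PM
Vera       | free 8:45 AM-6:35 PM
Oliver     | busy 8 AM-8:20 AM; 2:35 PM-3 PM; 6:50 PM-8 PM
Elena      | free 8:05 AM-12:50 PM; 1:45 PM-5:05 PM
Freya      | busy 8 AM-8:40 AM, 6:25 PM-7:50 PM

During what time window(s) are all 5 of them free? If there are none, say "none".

Vanya free: 10:00-15:15, 15:45-20:00 (invert busy blocks within the working day).
Vera free: 08:45-18:35.
Oliver free: 08:20-14:35, 15:00-18:50 (invert busy blocks within the working day).
Elena free: 08:05-12:50, 13:45-17:05.
Freya free: 08:40-18:25, 19:50-20:00 (invert busy blocks within the working day).
Vanya ∩ Vera: 10:00-15:15, 15:45-18:35.
Vanya ∩ Vera ∩ Oliver: 10:00-14:35, 15:00-15:15, 15:45-18:35.
Vanya ∩ Vera ∩ Oliver ∩ Elena: 10:00-12:50, 13:45-14:35, 15:00-15:15, 15:45-17:05.
Vanya ∩ Vera ∩ Oliver ∩ Elena ∩ Freya: 10:00-12:50, 13:45-14:35, 15:00-15:15, 15:45-17:05.

10:00-12:50, 13:45-14:35, 15:00-15:15, 15:45-17:05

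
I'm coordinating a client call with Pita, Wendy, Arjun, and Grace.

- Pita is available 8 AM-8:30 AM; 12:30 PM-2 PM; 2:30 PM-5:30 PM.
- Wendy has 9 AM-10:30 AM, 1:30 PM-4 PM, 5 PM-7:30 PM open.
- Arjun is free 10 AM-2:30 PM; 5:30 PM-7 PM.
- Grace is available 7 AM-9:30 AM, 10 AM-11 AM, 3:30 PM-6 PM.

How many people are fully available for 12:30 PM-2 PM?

Pita and Arjun can make the full 12:30-14:00 slot — that's 2.

2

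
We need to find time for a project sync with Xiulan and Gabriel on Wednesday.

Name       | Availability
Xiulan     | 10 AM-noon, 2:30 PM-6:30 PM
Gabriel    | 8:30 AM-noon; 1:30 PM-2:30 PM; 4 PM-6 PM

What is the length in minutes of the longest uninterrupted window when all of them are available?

120

Xiulan ∩ Gabriel: 10:00-12:00, 16:00-18:00.
The longest is 10:00-12:00 at 120 minutes.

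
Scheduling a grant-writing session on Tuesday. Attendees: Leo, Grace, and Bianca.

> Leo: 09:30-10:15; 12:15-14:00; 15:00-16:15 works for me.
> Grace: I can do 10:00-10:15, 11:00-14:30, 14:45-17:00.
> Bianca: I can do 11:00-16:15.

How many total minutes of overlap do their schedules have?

Leo ∩ Grace: 10:00-10:15, 12:15-14:00, 15:00-16:15.
Leo ∩ Grace ∩ Bianca: 12:15-14:00, 15:00-16:15.
Summing the common windows: 105 + 75 = 180 minutes.

180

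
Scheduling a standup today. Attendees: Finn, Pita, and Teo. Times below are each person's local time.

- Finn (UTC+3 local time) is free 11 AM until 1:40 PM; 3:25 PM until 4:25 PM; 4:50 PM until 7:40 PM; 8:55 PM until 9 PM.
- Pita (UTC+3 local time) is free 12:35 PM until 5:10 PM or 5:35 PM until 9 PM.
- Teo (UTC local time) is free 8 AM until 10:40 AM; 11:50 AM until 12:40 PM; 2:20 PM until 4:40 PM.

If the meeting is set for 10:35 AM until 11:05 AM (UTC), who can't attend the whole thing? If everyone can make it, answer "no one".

Finn, Teo

Finn in UTC: 08:00-10:40, 12:25-13:25, 13:50-16:40, 17:55-18:00 (subtract 3h to convert from UTC+3).
Pita in UTC: 09:35-14:10, 14:35-18:00 (subtract 3h to convert from UTC+3).
Teo in UTC: 08:00-10:40, 11:50-12:40, 14:20-16:40.
Finn: not fully free for 10:35-11:05. Pita: free for 10:35-11:05. Teo: not fully free for 10:35-11:05.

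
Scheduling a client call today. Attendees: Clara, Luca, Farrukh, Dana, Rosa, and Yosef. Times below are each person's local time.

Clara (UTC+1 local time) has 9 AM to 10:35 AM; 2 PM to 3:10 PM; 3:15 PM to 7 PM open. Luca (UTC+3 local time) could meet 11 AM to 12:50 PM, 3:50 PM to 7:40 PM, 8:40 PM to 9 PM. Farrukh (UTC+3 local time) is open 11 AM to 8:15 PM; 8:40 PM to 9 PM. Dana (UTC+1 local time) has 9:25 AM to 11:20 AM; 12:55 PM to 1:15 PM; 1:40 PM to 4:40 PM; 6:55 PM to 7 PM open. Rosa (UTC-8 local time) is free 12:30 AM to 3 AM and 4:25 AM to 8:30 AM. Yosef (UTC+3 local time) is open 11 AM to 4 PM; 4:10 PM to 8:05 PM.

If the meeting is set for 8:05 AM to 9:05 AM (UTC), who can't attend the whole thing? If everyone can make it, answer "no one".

Dana, Rosa

Clara in UTC: 08:00-09:35, 13:00-14:10, 14:15-18:00 (subtract 1h to convert from UTC+1).
Luca in UTC: 08:00-09:50, 12:50-16:40, 17:40-18:00 (subtract 3h to convert from UTC+3).
Farrukh in UTC: 08:00-17:15, 17:40-18:00 (subtract 3h to convert from UTC+3).
Dana in UTC: 08:25-10:20, 11:55-12:15, 12:40-15:40, 17:55-18:00 (subtract 1h to convert from UTC+1).
Rosa in UTC: 08:30-11:00, 12:25-16:30 (add 8h to convert from UTC-8).
Yosef in UTC: 08:00-13:00, 13:10-17:05 (subtract 3h to convert from UTC+3).
Clara: free for 08:05-09:05. Luca: free for 08:05-09:05. Farrukh: free for 08:05-09:05. Dana: not fully free for 08:05-09:05. Rosa: not fully free for 08:05-09:05. Yosef: free for 08:05-09:05.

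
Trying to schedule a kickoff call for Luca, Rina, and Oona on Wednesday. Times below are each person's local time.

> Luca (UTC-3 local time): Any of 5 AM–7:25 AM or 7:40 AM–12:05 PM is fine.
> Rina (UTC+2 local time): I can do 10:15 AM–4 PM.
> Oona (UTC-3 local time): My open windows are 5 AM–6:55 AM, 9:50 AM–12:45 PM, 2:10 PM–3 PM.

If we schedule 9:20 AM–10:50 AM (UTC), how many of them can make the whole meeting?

Luca in UTC: 08:00-10:25, 10:40-15:05 (add 3h to convert from UTC-3).
Rina in UTC: 08:15-14:00 (subtract 2h to convert from UTC+2).
Oona in UTC: 08:00-09:55, 12:50-15:45, 17:10-18:00 (add 3h to convert from UTC-3).
Rina can make the full 09:20-10:50 slot — that's 1.

1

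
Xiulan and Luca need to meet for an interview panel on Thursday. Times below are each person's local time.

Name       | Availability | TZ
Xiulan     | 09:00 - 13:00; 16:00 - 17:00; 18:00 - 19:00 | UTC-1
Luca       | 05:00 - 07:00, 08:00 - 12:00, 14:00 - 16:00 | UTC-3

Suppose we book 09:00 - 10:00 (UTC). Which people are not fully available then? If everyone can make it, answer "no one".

Xiulan

Xiulan in UTC: 10:00-14:00, 17:00-18:00, 19:00-20:00 (add 1h to convert from UTC-1).
Luca in UTC: 08:00-10:00, 11:00-15:00, 17:00-19:00 (add 3h to convert from UTC-3).
Xiulan: not fully free for 09:00-10:00. Luca: free for 09:00-10:00.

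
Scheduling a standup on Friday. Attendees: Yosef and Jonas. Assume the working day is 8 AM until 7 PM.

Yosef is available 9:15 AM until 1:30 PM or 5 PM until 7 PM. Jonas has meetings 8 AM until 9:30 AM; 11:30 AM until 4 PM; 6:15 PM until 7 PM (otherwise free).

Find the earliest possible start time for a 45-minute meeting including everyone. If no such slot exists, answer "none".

09:30

Yosef free: 09:15-13:30, 17:00-19:00.
Jonas free: 09:30-11:30, 16:00-18:15 (invert busy blocks within the working day).
Yosef ∩ Jonas: 09:30-11:30, 17:00-18:15.
So the common availability across everyone is 09:30-11:30, 17:00-18:15.
The first common window of at least 45 minutes is 09:30-11:30, so the earliest start is 09:30.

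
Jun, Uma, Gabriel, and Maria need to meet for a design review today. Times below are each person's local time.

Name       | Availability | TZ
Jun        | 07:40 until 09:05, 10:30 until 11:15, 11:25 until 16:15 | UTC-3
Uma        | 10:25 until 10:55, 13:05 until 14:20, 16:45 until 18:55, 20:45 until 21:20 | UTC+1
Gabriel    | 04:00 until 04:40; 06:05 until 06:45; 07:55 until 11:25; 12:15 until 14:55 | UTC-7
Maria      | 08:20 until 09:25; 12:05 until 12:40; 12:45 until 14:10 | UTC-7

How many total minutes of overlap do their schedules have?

Jun in UTC: 10:40-12:05, 13:30-14:15, 14:25-19:15 (add 3h to convert from UTC-3).
Uma in UTC: 09:25-09:55, 12:05-13:20, 15:45-17:55, 19:45-20:20 (subtract 1h to convert from UTC+1).
Gabriel in UTC: 11:00-11:40, 13:05-13:45, 14:55-18:25, 19:15-21:55 (add 7h to convert from UTC-7).
Maria in UTC: 15:20-16:25, 19:05-19:40, 19:45-21:10 (add 7h to convert from UTC-7).
Jun ∩ Uma: 15:45-17:55.
Jun ∩ Uma ∩ Gabriel: 15:45-17:55.
Jun ∩ Uma ∩ Gabriel ∩ Maria: 15:45-16:25.
That's a single block of 40 minutes.

40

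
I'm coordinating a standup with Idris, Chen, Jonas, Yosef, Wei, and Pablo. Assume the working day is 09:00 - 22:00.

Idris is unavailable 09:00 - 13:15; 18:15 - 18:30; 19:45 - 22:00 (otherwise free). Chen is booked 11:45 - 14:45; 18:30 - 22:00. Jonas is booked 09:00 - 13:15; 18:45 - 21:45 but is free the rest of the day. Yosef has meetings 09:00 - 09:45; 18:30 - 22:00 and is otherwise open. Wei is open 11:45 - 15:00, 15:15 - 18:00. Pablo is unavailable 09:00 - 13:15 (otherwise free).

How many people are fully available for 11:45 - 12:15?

Idris free: 13:15-18:15, 18:30-19:45 (invert busy blocks within the working day).
Chen free: 09:00-11:45, 14:45-18:30 (invert busy blocks within the working day).
Jonas free: 13:15-18:45, 21:45-22:00 (invert busy blocks within the working day).
Yosef free: 09:45-18:30 (invert busy blocks within the working day).
Wei free: 11:45-15:00, 15:15-18:00.
Pablo free: 13:15-22:00 (invert busy blocks within the working day).
Yosef and Wei can make the full 11:45-12:15 slot — that's 2.

2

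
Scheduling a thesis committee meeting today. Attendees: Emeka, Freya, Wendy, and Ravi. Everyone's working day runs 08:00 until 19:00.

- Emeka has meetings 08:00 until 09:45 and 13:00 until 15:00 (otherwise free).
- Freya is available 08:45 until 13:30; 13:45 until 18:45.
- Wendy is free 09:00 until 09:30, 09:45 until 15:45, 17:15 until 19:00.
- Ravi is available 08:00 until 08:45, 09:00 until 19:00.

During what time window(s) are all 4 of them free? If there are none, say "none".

Emeka free: 09:45-13:00, 15:00-19:00 (invert busy blocks within the working day).
Freya free: 08:45-13:30, 13:45-18:45.
Wendy free: 09:00-09:30, 09:45-15:45, 17:15-19:00.
Ravi free: 08:00-08:45, 09:00-19:00.
Emeka ∩ Freya: 09:45-13:00, 15:00-18:45.
Emeka ∩ Freya ∩ Wendy: 09:45-13:00, 15:00-15:45, 17:15-18:45.
Emeka ∩ Freya ∩ Wendy ∩ Ravi: 09:45-13:00, 15:00-15:45, 17:15-18:45.
So the common availability across everyone is 09:45-13:00, 15:00-15:45, 17:15-18:45.

09:45-13:00, 15:00-15:45, 17:15-18:45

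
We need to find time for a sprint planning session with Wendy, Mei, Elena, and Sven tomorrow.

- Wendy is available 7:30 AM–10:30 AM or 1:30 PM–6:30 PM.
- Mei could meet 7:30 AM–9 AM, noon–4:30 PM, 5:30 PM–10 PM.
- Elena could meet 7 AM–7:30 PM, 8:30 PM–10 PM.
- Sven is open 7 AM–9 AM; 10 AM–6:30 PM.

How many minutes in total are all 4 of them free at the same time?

330

Wendy ∩ Mei: 07:30-09:00, 13:30-16:30, 17:30-18:30.
Wendy ∩ Mei ∩ Elena: 07:30-09:00, 13:30-16:30, 17:30-18:30.
Wendy ∩ Mei ∩ Elena ∩ Sven: 07:30-09:00, 13:30-16:30, 17:30-18:30.
Summing the common windows: 90 + 180 + 60 = 330 minutes.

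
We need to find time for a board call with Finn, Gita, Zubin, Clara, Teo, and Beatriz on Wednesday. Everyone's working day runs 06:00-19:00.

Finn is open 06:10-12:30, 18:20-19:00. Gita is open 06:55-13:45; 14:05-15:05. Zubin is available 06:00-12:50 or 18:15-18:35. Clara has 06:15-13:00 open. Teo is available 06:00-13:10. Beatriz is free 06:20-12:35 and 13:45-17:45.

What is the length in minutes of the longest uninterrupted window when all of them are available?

335

Finn ∩ Gita: 06:55-12:30.
Finn ∩ Gita ∩ Zubin: 06:55-12:30.
Finn ∩ Gita ∩ Zubin ∩ Clara: 06:55-12:30.
Finn ∩ Gita ∩ Zubin ∩ Clara ∩ Teo: 06:55-12:30.
Finn ∩ Gita ∩ Zubin ∩ Clara ∩ Teo ∩ Beatriz: 06:55-12:30.
The longest is 06:55-12:30 at 335 minutes.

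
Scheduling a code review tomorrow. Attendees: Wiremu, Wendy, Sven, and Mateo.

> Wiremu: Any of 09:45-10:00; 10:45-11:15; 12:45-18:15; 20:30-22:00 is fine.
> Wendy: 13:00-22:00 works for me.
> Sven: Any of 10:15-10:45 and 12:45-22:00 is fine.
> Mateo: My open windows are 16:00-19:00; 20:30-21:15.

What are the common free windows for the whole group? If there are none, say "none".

Wiremu ∩ Wendy: 13:00-18:15, 20:30-22:00.
Wiremu ∩ Wendy ∩ Sven: 13:00-18:15, 20:30-22:00.
Wiremu ∩ Wendy ∩ Sven ∩ Mateo: 16:00-18:15, 20:30-21:15.

16:00-18:15, 20:30-21:15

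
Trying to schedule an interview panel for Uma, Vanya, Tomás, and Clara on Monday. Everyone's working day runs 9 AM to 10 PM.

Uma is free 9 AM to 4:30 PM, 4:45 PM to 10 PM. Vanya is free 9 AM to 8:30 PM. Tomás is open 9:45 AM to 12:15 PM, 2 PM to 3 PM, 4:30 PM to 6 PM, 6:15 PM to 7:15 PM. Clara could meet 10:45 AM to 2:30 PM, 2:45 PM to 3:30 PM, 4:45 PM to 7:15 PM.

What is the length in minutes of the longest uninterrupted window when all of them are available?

90

Uma ∩ Vanya: 09:00-16:30, 16:45-20:30.
Uma ∩ Vanya ∩ Tomás: 09:45-12:15, 14:00-15:00, 16:45-18:00, 18:15-19:15.
Uma ∩ Vanya ∩ Tomás ∩ Clara: 10:45-12:15, 14:00-14:30, 14:45-15:00, 16:45-18:00, 18:15-19:15.
The longest is 10:45-12:15 at 90 minutes.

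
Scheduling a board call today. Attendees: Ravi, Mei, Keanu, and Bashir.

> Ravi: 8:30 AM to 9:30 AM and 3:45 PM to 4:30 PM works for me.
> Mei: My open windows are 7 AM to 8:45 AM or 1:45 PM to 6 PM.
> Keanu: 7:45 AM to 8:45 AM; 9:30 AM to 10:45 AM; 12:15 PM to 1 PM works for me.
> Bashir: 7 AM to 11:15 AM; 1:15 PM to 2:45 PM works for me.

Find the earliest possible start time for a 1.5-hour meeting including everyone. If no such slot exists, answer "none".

none

Ravi ∩ Mei: 08:30-08:45, 15:45-16:30.
Ravi ∩ Mei ∩ Keanu: 08:30-08:45.
Ravi ∩ Mei ∩ Keanu ∩ Bashir: 08:30-08:45.
No common window is at least 90 minutes long.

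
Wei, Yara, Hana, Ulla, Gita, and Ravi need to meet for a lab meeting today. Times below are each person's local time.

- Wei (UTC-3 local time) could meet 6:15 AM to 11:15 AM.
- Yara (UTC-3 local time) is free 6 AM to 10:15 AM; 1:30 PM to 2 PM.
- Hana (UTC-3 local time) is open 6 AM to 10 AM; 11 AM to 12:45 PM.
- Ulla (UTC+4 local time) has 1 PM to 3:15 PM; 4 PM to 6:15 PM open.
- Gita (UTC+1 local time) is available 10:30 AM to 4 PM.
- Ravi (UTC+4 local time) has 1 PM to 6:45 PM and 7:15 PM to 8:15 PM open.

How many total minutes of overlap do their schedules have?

165

Wei in UTC: 09:15-14:15 (add 3h to convert from UTC-3).
Yara in UTC: 09:00-13:15, 16:30-17:00 (add 3h to convert from UTC-3).
Hana in UTC: 09:00-13:00, 14:00-15:45 (add 3h to convert from UTC-3).
Ulla in UTC: 09:00-11:15, 12:00-14:15 (subtract 4h to convert from UTC+4).
Gita in UTC: 09:30-15:00 (subtract 1h to convert from UTC+1).
Ravi in UTC: 09:00-14:45, 15:15-16:15 (subtract 4h to convert from UTC+4).
Wei ∩ Yara: 09:15-13:15.
Wei ∩ Yara ∩ Hana: 09:15-13:00.
Wei ∩ Yara ∩ Hana ∩ Ulla: 09:15-11:15, 12:00-13:00.
Wei ∩ Yara ∩ Hana ∩ Ulla ∩ Gita: 09:30-11:15, 12:00-13:00.
Wei ∩ Yara ∩ Hana ∩ Ulla ∩ Gita ∩ Ravi: 09:30-11:15, 12:00-13:00.
Those are the intersection windows.
Summing the common windows: 105 + 60 = 165 minutes.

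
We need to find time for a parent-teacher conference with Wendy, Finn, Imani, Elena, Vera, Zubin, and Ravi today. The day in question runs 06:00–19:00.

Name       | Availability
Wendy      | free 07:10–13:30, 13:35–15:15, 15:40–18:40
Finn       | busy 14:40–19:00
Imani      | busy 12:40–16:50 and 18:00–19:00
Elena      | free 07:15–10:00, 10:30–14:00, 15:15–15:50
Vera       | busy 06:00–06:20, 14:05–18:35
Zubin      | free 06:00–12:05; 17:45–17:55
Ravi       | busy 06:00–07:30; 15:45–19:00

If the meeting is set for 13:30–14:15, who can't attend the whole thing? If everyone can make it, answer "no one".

Wendy free: 07:10-13:30, 13:35-15:15, 15:40-18:40.
Finn free: 06:00-14:40 (invert busy blocks within the working day).
Imani free: 06:00-12:40, 16:50-18:00 (invert busy blocks within the working day).
Elena free: 07:15-10:00, 10:30-14:00, 15:15-15:50.
Vera free: 06:20-14:05, 18:35-19:00 (invert busy blocks within the working day).
Zubin free: 06:00-12:05, 17:45-17:55.
Ravi free: 07:30-15:45 (invert busy blocks within the working day).
Wendy: not fully free for 13:30-14:15. Finn: free for 13:30-14:15. Imani: not fully free for 13:30-14:15. Elena: not fully free for 13:30-14:15. Vera: not fully free for 13:30-14:15. Zubin: not fully free for 13:30-14:15. Ravi: free for 13:30-14:15.

Elena, Imani, Vera, Wendy, Zubin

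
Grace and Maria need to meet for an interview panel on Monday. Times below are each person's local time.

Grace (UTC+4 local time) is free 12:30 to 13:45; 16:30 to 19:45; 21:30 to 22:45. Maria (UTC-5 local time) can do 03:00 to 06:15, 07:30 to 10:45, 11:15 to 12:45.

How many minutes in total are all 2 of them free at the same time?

285

Grace in UTC: 08:30-09:45, 12:30-15:45, 17:30-18:45 (subtract 4h to convert from UTC+4).
Maria in UTC: 08:00-11:15, 12:30-15:45, 16:15-17:45 (add 5h to convert from UTC-5).
Grace ∩ Maria: 08:30-09:45, 12:30-15:45, 17:30-17:45.
Summing the common windows: 75 + 195 + 15 = 285 minutes.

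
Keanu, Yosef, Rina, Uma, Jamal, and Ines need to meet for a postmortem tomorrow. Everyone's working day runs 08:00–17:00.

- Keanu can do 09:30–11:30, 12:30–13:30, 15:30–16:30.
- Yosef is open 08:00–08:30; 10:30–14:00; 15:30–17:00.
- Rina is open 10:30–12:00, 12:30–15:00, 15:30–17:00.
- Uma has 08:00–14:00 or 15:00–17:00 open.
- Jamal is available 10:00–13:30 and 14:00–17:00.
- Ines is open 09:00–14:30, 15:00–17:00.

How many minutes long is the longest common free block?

Keanu ∩ Yosef: 10:30-11:30, 12:30-13:30, 15:30-16:30.
Keanu ∩ Yosef ∩ Rina: 10:30-11:30, 12:30-13:30, 15:30-16:30.
Keanu ∩ Yosef ∩ Rina ∩ Uma: 10:30-11:30, 12:30-13:30, 15:30-16:30.
Keanu ∩ Yosef ∩ Rina ∩ Uma ∩ Jamal: 10:30-11:30, 12:30-13:30, 15:30-16:30.
Keanu ∩ Yosef ∩ Rina ∩ Uma ∩ Jamal ∩ Ines: 10:30-11:30, 12:30-13:30, 15:30-16:30.
The longest is 10:30-11:30 at 60 minutes.

60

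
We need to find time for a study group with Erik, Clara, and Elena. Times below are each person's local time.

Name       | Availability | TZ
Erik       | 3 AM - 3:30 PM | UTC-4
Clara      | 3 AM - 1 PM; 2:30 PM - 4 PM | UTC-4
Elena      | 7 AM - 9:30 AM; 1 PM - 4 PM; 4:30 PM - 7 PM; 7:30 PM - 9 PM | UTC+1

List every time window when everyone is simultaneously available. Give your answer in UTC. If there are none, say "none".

Erik in UTC: 07:00-19:30 (add 4h to convert from UTC-4).
Clara in UTC: 07:00-17:00, 18:30-20:00 (add 4h to convert from UTC-4).
Elena in UTC: 06:00-08:30, 12:00-15:00, 15:30-18:00, 18:30-20:00 (subtract 1h to convert from UTC+1).
Erik ∩ Clara: 07:00-17:00, 18:30-19:30.
Erik ∩ Clara ∩ Elena: 07:00-08:30, 12:00-15:00, 15:30-17:00, 18:30-19:30.

07:00-08:30, 12:00-15:00, 15:30-17:00, 18:30-19:30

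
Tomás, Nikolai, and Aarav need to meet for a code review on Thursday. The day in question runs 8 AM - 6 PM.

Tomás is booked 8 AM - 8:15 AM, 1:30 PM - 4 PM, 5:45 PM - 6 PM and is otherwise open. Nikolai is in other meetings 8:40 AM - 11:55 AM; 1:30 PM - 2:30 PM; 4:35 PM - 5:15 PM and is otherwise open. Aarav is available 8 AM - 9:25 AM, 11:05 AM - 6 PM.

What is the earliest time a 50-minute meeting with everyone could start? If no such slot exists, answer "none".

11:55

Tomás free: 08:15-13:30, 16:00-17:45 (invert busy blocks within the working day).
Nikolai free: 08:00-08:40, 11:55-13:30, 14:30-16:35, 17:15-18:00 (invert busy blocks within the working day).
Aarav free: 08:00-09:25, 11:05-18:00.
Tomás ∩ Nikolai: 08:15-08:40, 11:55-13:30, 16:00-16:35, 17:15-17:45.
Tomás ∩ Nikolai ∩ Aarav: 08:15-08:40, 11:55-13:30, 16:00-16:35, 17:15-17:45.
So the common availability across everyone is 08:15-08:40, 11:55-13:30, 16:00-16:35, 17:15-17:45.
The first common window of at least 50 minutes is 11:55-13:30, so the earliest start is 11:55.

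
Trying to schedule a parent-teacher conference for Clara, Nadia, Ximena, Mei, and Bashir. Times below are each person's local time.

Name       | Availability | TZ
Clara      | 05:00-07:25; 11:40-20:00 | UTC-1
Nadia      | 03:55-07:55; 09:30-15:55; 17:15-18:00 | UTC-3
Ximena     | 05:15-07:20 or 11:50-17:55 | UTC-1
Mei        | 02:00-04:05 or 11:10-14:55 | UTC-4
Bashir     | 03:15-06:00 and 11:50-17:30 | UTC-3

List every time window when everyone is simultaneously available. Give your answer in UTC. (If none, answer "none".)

06:55-08:05, 15:10-18:55

Clara in UTC: 06:00-08:25, 12:40-21:00 (add 1h to convert from UTC-1).
Nadia in UTC: 06:55-10:55, 12:30-18:55, 20:15-21:00 (add 3h to convert from UTC-3).
Ximena in UTC: 06:15-08:20, 12:50-18:55 (add 1h to convert from UTC-1).
Mei in UTC: 06:00-08:05, 15:10-18:55 (add 4h to convert from UTC-4).
Bashir in UTC: 06:15-09:00, 14:50-20:30 (add 3h to convert from UTC-3).
Clara ∩ Nadia: 06:55-08:25, 12:40-18:55, 20:15-21:00.
Clara ∩ Nadia ∩ Ximena: 06:55-08:20, 12:50-18:55.
Clara ∩ Nadia ∩ Ximena ∩ Mei: 06:55-08:05, 15:10-18:55.
Clara ∩ Nadia ∩ Ximena ∩ Mei ∩ Bashir: 06:55-08:05, 15:10-18:55.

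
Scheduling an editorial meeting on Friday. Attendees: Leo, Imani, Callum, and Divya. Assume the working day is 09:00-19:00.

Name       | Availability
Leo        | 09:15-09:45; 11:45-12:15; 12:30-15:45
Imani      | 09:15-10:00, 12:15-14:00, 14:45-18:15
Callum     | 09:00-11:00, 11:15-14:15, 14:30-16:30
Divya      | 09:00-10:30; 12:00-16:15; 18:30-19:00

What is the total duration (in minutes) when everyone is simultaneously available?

Leo ∩ Imani: 09:15-09:45, 12:30-14:00, 14:45-15:45.
Leo ∩ Imani ∩ Callum: 09:15-09:45, 12:30-14:00, 14:45-15:45.
Leo ∩ Imani ∩ Callum ∩ Divya: 09:15-09:45, 12:30-14:00, 14:45-15:45.
Summing the common windows: 30 + 90 + 60 = 180 minutes.

180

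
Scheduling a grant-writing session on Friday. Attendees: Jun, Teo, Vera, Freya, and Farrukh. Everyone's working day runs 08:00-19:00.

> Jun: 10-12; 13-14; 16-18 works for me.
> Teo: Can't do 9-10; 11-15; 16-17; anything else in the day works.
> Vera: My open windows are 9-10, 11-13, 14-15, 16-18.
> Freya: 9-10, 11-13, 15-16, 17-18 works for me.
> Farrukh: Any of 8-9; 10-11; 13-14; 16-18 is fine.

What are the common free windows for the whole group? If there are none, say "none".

Jun free: 10:00-12:00, 13:00-14:00, 16:00-18:00.
Teo free: 08:00-09:00, 10:00-11:00, 15:00-16:00, 17:00-19:00 (invert busy blocks within the working day).
Vera free: 09:00-10:00, 11:00-13:00, 14:00-15:00, 16:00-18:00.
Freya free: 09:00-10:00, 11:00-13:00, 15:00-16:00, 17:00-18:00.
Farrukh free: 08:00-09:00, 10:00-11:00, 13:00-14:00, 16:00-18:00.
Jun ∩ Teo: 10:00-11:00, 17:00-18:00.
Jun ∩ Teo ∩ Vera: 17:00-18:00.
Jun ∩ Teo ∩ Vera ∩ Freya: 17:00-18:00.
Jun ∩ Teo ∩ Vera ∩ Freya ∩ Farrukh: 17:00-18:00.
Those are the intersection windows.

17:00-18:00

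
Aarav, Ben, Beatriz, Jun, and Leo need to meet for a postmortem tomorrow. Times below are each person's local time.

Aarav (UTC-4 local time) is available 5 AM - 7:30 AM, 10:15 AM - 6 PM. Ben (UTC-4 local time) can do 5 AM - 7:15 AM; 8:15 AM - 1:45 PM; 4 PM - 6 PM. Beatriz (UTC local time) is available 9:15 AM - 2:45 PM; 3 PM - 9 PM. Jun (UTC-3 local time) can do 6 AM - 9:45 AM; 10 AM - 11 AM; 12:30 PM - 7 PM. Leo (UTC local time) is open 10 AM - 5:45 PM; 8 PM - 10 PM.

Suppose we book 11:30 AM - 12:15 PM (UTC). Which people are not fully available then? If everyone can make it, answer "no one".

Aarav in UTC: 09:00-11:30, 14:15-22:00 (add 4h to convert from UTC-4).
Ben in UTC: 09:00-11:15, 12:15-17:45, 20:00-22:00 (add 4h to convert from UTC-4).
Beatriz in UTC: 09:15-14:45, 15:00-21:00.
Jun in UTC: 09:00-12:45, 13:00-14:00, 15:30-22:00 (add 3h to convert from UTC-3).
Leo in UTC: 10:00-17:45, 20:00-22:00.
Aarav: not fully free for 11:30-12:15. Ben: not fully free for 11:30-12:15. Beatriz: free for 11:30-12:15. Jun: free for 11:30-12:15. Leo: free for 11:30-12:15.

Aarav, Ben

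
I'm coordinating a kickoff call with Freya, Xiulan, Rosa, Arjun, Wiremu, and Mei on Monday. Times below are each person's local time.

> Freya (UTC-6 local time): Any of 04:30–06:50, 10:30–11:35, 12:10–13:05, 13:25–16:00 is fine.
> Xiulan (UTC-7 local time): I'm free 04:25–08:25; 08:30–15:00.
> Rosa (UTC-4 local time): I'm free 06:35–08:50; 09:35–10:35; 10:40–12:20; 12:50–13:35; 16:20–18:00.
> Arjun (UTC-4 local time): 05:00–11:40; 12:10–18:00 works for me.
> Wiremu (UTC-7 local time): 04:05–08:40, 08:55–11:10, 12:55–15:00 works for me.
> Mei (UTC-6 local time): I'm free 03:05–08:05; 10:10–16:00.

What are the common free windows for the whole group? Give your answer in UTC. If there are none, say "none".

Freya in UTC: 10:30-12:50, 16:30-17:35, 18:10-19:05, 19:25-22:00 (add 6h to convert from UTC-6).
Xiulan in UTC: 11:25-15:25, 15:30-22:00 (add 7h to convert from UTC-7).
Rosa in UTC: 10:35-12:50, 13:35-14:35, 14:40-16:20, 16:50-17:35, 20:20-22:00 (add 4h to convert from UTC-4).
Arjun in UTC: 09:00-15:40, 16:10-22:00 (add 4h to convert from UTC-4).
Wiremu in UTC: 11:05-15:40, 15:55-18:10, 19:55-22:00 (add 7h to convert from UTC-7).
Mei in UTC: 09:05-14:05, 16:10-22:00 (add 6h to convert from UTC-6).
Freya ∩ Xiulan: 11:25-12:50, 16:30-17:35, 18:10-19:05, 19:25-22:00.
Freya ∩ Xiulan ∩ Rosa: 11:25-12:50, 16:50-17:35, 20:20-22:00.
Freya ∩ Xiulan ∩ Rosa ∩ Arjun: 11:25-12:50, 16:50-17:35, 20:20-22:00.
Freya ∩ Xiulan ∩ Rosa ∩ Arjun ∩ Wiremu: 11:25-12:50, 16:50-17:35, 20:20-22:00.
Freya ∩ Xiulan ∩ Rosa ∩ Arjun ∩ Wiremu ∩ Mei: 11:25-12:50, 16:50-17:35, 20:20-22:00.
So the common availability across everyone is 11:25-12:50, 16:50-17:35, 20:20-22:00.

11:25-12:50, 16:50-17:35, 20:20-22:00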